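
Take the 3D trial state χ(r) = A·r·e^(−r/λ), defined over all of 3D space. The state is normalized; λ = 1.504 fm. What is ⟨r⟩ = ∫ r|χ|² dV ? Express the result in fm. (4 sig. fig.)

⟨r⟩ ≈ 3.760 fm

By definition ⟨r⟩ = ∫ r |χ(r)|² 4πr² dr.
Recall ∫₀^∞ r^m e^(−r/β) dr = m!·β^(m+1), the ratio of the moment integral to the normalization integral gives ⟨r⟩ = 5·λ/2.
With λ = 1.504, ⟨r⟩ = 3.7600.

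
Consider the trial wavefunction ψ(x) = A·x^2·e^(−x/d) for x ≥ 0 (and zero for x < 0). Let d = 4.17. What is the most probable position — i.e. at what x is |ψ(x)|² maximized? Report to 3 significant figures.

x ≈ 8.34

The maximum of |ψ(x)|² occurs where its derivative vanishes.
Solving yields x = 2·d.
With d = 4.17, the most probable position is 8.340.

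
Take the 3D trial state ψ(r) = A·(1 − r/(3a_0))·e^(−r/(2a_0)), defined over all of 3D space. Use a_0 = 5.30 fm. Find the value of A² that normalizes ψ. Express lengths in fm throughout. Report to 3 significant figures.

We need A² ∫|f|² 4πr² dr = 1, taking the integral from 0 to ∞.
In 3D with spherical symmetry the volume element is 4πr² dr.
Recall ∫₀^∞ r^m e^(−r/β) dr = m!·β^(m+1), carrying out the integral gives A² · 8·π·a_0^3/3.
Setting this equal to 1 gives A² = 1/(8·π·a_0^3/3).
Plugging in a_0 = 5.30 yields A = 0.02832.

A^2 ≈ 0.000802 fm^(-3)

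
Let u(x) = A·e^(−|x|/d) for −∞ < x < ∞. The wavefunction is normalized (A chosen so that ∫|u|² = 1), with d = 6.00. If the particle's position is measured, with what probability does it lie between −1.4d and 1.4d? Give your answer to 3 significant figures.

P ≈ 0.939

|u|² is the probability density, so P = ∫_{−1.4d}^{1.4d} |u|² dx.
The normalization integral ∫|u|²dx over the whole domain equals d·A², and A² cancels in the ratio.
By symmetry take twice the x ≥ 0 contribution in numerator and denominator; the 2's cancel. Let t = x/d; then A² and the length scale cancel, so P = ∫_{0}^{1.4} e^(-2·t) dt ÷ ∫_{0}^{∞} e^(-2·t) dt.
With ∫ e^(-2·t) dt = -e^(-2·t)/2 + C, the region integral is 1/2 - e^(-14/5)/2 and the full one is 1/2.
Taking the ratio, P = 0.9392.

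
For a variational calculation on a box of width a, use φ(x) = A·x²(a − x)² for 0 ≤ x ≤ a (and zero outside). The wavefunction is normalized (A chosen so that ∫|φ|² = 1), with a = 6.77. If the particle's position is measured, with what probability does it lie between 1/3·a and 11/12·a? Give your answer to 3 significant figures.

P ≈ 0.855

The probability is P = ∫ |φ|² dx over [1/3·a, 11/12·a].
Since A² = 1/(a^9/630), this is the region integral divided by the full normalization integral.
Let u = x/a; then A² and the length scale cancel, so P = ∫_{1/3}^{11/12} u^4·(1 - u)^4 du ÷ ∫_{0}^{1} u^4·(1 - u)^4 du.
An antiderivative of u^4·(1 - u)^4 is u^5·(70·u^4 - 315·u^3 + 540·u^2 - 420·u + 126)/630; evaluating from 1/3 to 11/12 gives ≈ 0.0013568, while the full integral is 1/630.
Taking the ratio, P = 0.8548.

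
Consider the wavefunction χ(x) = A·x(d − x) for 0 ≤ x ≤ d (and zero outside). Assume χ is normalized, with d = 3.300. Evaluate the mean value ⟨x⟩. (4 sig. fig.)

The expectation value is the |χ|²-weighted average of x: ∫ x|χ|² dx.
Expanding the polynomial and integrating term by term, the ratio of the moment integral to the normalization integral gives ⟨x⟩ = d/2.
With d = 3.300, ⟨x⟩ = 1.6500.

⟨x⟩ ≈ 1.650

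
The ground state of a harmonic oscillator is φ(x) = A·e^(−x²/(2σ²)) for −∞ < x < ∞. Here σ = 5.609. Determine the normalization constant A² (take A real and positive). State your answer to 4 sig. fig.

Require ∫ |φ|² dx = 1 over the whole domain.
Differentiating ∫e^(−αx²) dx = √(π/α) under α to get the higher moments, carrying out the integral gives A² · √(π)·σ.
Setting this equal to 1 gives A² = 1/(√(π)·σ).
Plugging in σ = 5.609 yields A = 0.31715.

A^2 ≈ 0.1006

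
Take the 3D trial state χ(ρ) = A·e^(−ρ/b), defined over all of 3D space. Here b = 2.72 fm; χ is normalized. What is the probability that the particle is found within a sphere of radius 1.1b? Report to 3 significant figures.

P = ∫ |χ|² 4πρ² dρ over ρ ≤ 1.1b.
The full normalization integral is A²·[π·b^3] = 1, fixing A².
Let u = ρ/b; then A², 4π and the length scale all cancel, so P = ∫_{0}^{1.1} u^2·e^(-2·u) du ÷ ∫_{0}^{∞} u^2·e^(-2·u) du.
An antiderivative of u^2·e^(-2·u) is -(2·u^2 + 2·u + 1)·e^(-2·u)/4; evaluating from 0 to 1.1 gives 1/4 - 281·e^(-11/5)/200, while the full integral is 1/4.
The region integral divided by the full integral gives P = 0.3773.

P ≈ 0.377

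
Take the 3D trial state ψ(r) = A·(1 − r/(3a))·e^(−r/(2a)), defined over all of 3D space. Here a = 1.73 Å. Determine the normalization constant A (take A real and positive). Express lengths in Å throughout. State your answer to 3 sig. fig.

A ≈ 0.152 Å^(-3/2)

Require ∫ |ψ|² 4πr² dr = 1 over the whole domain.
Carrying out the integral gives A² · 8·π·a^3/3.
With a = 1.73: A² = 0.02305 and A = 0.1518.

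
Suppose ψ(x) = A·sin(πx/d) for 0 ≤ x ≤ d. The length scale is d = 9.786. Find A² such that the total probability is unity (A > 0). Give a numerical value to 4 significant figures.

Require ∫ |ψ|² dx = 1 over the whole domain.
Carrying out the integral gives A² · d/2.
So A² = (d/2)^(−1).
Plugging in d = 9.786 yields A = 0.45208.

A^2 ≈ 0.2044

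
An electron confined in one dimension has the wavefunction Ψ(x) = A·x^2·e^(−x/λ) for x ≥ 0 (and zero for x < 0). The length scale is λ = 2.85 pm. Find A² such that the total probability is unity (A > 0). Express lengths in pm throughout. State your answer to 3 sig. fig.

A^2 ≈ 0.00709 pm^(-5)

Require ∫ |Ψ|² dx = 1 over the whole domain.
With Ψ = A·x^2·e^(−x/λ), the integral evaluates to A²·[3·λ^5/4].
Substituting λ = 2.85 gives A² = 0.007091, so A = 0.08421.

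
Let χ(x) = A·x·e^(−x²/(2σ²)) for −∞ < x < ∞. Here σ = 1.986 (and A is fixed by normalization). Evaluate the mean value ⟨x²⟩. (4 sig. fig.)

⟨x^2⟩ ≈ 5.916

⟨x²⟩ = ∫ x^2 |χ|² dx over the full domain.
Using the Gaussian integral ∫_{−∞}^{∞} e^(−αx²) dx = √(π/α), since the A² factors cancel between numerator and denominator, ⟨x²⟩ = 3·σ^2/2.
Putting σ = 1.986 gives 5.9163.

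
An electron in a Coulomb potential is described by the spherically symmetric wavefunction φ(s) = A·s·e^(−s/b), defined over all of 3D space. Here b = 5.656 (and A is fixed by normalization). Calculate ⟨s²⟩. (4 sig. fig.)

By definition ⟨s²⟩ = ∫ s^2 |φ(s)|² 4πs² ds.
The ratio of the moment integral to the normalization integral gives ⟨s²⟩ = 15·b^2/2.
Putting b = 5.656 gives 239.93.

⟨s^2⟩ ≈ 239.9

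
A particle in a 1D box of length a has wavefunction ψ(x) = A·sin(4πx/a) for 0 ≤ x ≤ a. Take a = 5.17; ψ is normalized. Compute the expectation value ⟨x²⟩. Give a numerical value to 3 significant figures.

⟨x^2⟩ ≈ 8.83

By definition ⟨x²⟩ = ∫ x^2 |ψ(x)|² dx.
Since the A² factors cancel between numerator and denominator, ⟨x²⟩ = -a^2/(32·π^2) + a^2/3.
With a = 5.17, ⟨x^2⟩ = 8.825.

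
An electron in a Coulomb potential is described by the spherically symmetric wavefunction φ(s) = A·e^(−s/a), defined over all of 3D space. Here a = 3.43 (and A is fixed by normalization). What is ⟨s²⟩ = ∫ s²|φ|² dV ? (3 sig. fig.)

By definition ⟨s²⟩ = ∫ s^2 |φ(s)|² 4πs² ds.
With ∫₀^∞ s^4 e^(−αs) ds = 4!/α^5, since the A² factors cancel between numerator and denominator, ⟨s²⟩ = 3·a^2.
With a = 3.43, ⟨s^2⟩ = 35.29.

⟨s^2⟩ ≈ 35.3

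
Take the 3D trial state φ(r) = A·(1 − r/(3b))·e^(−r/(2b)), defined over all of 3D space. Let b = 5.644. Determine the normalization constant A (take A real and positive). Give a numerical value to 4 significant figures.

A ≈ 0.02577

Normalization requires ∫|φ|² 4πr² dr = 1, integrated from 0 to ∞.
In 3D with spherical symmetry the volume element is 4πr² dr.
Using ∫₀^∞ rⁿ e^(−αr) dr = n!/αⁿ⁺¹, the integral (without the A² prefactor) comes out to 8·π·b^3/3.
So A² = (8·π·b^3/3)^(−1).
With b = 5.644: A² = 0.00066393 and A = 0.025767.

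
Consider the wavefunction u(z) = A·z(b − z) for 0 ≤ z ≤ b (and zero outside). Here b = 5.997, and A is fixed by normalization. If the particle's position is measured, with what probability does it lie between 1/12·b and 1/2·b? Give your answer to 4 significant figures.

P ≈ 0.4949

P = ∫_{1/12·b}^{1/2·b} |u(z)|² dz.
The normalization integral ∫|u|²dz over the whole domain equals b^5/30·A², and A² cancels in the ratio.
Substituting t = z/b, A² and the length scale cancel in the ratio: P = ∫_{1/12}^{1/2} t^2·(1 - t)^2 dt / ∫_{0}^{1} t^2·(1 - t)^2 dt.
With ∫ t^2·(1 - t)^2 dt = t^3·(6·t^2 - 15·t + 10)/30 + C, the region integral is ≈ 0.0164971 and the full one is 1/30.
Taking the ratio, P = 0.49491.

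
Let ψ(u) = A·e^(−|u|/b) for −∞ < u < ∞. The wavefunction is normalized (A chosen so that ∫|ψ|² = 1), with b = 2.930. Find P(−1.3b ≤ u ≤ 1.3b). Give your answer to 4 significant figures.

P ≈ 0.9257

The probability is P = ∫ |ψ|² du over [−1.3b, 1.3b].
The normalization integral ∫|ψ|²du over the whole domain equals b·A², and A² cancels in the ratio.
By symmetry take twice the u ≥ 0 contribution in numerator and denominator; the 2's cancel. Substituting t = u/b, A² and the length scale cancel in the ratio: P = ∫_{0}^{1.3} e^(-2·t) dt / ∫_{0}^{∞} e^(-2·t) dt.
With ∫ e^(-2·t) dt = -e^(-2·t)/2 + C, the region integral is 1/2 - e^(-13/5)/2 and the full one is 1/2.
The result is P = 0.92573.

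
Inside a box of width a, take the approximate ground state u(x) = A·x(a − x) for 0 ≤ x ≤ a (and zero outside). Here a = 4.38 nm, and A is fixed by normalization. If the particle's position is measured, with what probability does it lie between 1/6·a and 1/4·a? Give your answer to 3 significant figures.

P ≈ 0.0680

|u|² is the probability density, so P = ∫_{1/6·a}^{1/4·a} |u|² dx.
The normalization integral ∫|u|²dx over the whole domain equals a^5/30·A², and A² cancels in the ratio.
Let t = x/a; then A² and the length scale cancel, so P = ∫_{1/6}^{1/4} t^2·(1 - t)^2 dt ÷ ∫_{0}^{1} t^2·(1 - t)^2 dt.
With ∫ t^2·(1 - t)^2 dt = t^3·(6·t^2 - 15·t + 10)/30 + C, the region integral is ≈ 0.0022674 and the full one is 1/30.
This works out to P = 0.06802.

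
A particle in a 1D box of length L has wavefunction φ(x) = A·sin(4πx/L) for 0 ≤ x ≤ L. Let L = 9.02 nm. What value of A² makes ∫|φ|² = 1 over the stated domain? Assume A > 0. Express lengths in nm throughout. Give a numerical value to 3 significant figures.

A^2 ≈ 0.222 nm^(-1)

Require ∫ |φ|² dx = 1 over the whole domain.
Carrying out the integral gives A² · L/2.
Setting this equal to 1 gives A² = 1/(L/2).
Substituting L = 9.02 gives A² = 0.2217, so A = 0.4709.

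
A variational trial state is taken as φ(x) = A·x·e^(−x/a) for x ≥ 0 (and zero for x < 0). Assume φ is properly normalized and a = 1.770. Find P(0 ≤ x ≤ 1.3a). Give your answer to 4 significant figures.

P ≈ 0.4816

The probability is P = ∫ |φ|² dx over [0, 1.3a].
The normalization integral ∫|φ|²dx over the whole domain equals a^3/4·A², and A² cancels in the ratio.
In terms of u = x/a (A² and the length scale cancel between numerator and denominator), P = [∫_{0}^{1.3} u^2·e^(-2·u) du] / [∫_{0}^{∞} u^2·e^(-2·u) du].
With ∫ u^2·e^(-2·u) du = -(2·u^2 + 2·u + 1)·e^(-2·u)/4 + C, the region integral is 1/4 - 349·e^(-13/5)/200 and the full one is 1/4.
This works out to P = 0.48157.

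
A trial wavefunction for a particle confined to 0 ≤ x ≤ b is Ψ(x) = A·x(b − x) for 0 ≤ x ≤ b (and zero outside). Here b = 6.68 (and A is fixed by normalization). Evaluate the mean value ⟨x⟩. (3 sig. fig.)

⟨x⟩ ≈ 3.34

The expectation value is the |Ψ|²-weighted average of x: ∫ x|Ψ|² dx.
Expanding the polynomial and integrating term by term, the ratio of the moment integral to the normalization integral gives ⟨x⟩ = b/2.
Putting b = 6.68 gives 3.340.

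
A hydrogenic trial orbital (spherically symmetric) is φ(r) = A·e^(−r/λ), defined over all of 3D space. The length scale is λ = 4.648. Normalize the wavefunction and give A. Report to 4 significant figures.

A ≈ 0.05630

We need A² ∫|f|² 4πr² dr = 1, taking the integral from 0 to ∞.
Carrying out the integral gives A² · π·λ^3.
So A² = (π·λ^3)^(−1).
With λ = 4.648: A² = 0.0031699 and A = 0.056302.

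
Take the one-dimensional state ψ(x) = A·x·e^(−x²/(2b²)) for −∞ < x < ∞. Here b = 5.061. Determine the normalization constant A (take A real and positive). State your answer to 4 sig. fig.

A ≈ 0.09330

Require ∫ |ψ|² dx = 1 over the whole domain.
The integral (without the A² prefactor) comes out to √(π)·b^3/2.
Hence A² = 1/[√(π)·b^3/2].
Substituting b = 5.061 gives A² = 0.0087045, so A = 0.093298.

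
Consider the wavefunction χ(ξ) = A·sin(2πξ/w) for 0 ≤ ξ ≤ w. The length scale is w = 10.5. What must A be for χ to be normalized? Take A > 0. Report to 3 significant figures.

A ≈ 0.436

We need A² ∫|f|² dξ = 1, taking the integral from 0 to w.
With ∫₀^w sin²(nπξ/w) dξ = w/2, ∫|χ|² dξ = A²·(w/2).
Setting this equal to 1 gives A² = 1/(w/2).
Substituting w = 10.5 gives A² = 0.1905, so A = 0.4364.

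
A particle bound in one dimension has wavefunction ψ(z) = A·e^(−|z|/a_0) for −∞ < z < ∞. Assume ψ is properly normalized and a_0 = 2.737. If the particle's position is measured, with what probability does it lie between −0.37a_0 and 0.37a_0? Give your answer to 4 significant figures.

|ψ|² is the probability density, so P = ∫_{−0.37a_0}^{0.37a_0} |ψ|² dz.
Since A² = 1/(a_0), this is the region integral divided by the full normalization integral.
Both integrals are even about z = 0, so only the z ≥ 0 halves are needed (the factors of 2 cancel). In terms of u = z/a_0 (A² and the length scale cancel between numerator and denominator), P = [∫_{0}^{0.37} e^(-2·u) du] / [∫_{0}^{∞} e^(-2·u) du].
An antiderivative of e^(-2·u) is -e^(-2·u)/2; evaluating from 0 to 0.37 gives 1/2 - e^(-37/50)/2, while the full integral is 1/2.
Evaluating gives P = 0.52289.

P ≈ 0.5229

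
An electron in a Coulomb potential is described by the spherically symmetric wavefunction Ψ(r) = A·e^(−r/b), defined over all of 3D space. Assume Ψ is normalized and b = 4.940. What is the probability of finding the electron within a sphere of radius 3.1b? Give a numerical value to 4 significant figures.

With dV = 4πr²dr, the probability is ∫|Ψ|² dV over r ≤ 3.1b.
The full normalization integral is A²·[π·b^3] = 1, fixing A².
Substituting u = r/b, A², 4π and the length scale all cancel in the ratio: P = ∫_{0}^{3.1} u^2·e^(-2·u) du / ∫_{0}^{∞} u^2·e^(-2·u) du.
Using ∫ u^2·e^(-2·u) du = -(2·u^2 + 2·u + 1)·e^(-2·u)/4, the numerator is 1/4 - 1321·e^(-31/5)/200 and the denominator is 1/4.
The region integral divided by the full integral gives P = 0.94638.

P ≈ 0.9464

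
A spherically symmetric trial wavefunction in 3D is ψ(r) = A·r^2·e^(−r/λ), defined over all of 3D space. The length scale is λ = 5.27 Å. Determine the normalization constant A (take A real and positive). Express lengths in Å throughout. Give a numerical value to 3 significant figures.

Require ∫ |ψ|² 4πr² dr = 1 over the whole domain.
(Spherical symmetry: dV = 4πr² dr.)
∫|ψ|² 4πr² dr = A²·(45·π·λ^7/2).
So A² = (45·π·λ^7/2)^(−1).
With λ = 5.27: A² = 1.253E-7 and A = 0.0003540.

A ≈ 0.000354 Å^(-7/2)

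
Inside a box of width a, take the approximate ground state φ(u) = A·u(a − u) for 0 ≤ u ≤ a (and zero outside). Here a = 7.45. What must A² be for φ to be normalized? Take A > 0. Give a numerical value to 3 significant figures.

A^2 ≈ 0.00131

Normalization requires ∫|φ|² du = 1, integrated from 0 to a.
Expanding the polynomial and integrating term by term, with φ = A·u(a − u), the integral evaluates to A²·[a^5/30].
Hence A² = 1/[a^5/30].
Plugging in a = 7.45 yields A = 0.03616.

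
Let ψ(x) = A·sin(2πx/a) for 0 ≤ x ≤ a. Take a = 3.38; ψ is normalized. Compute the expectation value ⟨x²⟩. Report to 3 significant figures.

⟨x^2⟩ ≈ 3.66

The expectation value is the |ψ|²-weighted average of x^2: ∫ x^2|ψ|² dx.
Since the A² factors cancel between numerator and denominator, ⟨x²⟩ = -a^2/(8·π^2) + a^2/3.
Putting a = 3.38 gives 3.663.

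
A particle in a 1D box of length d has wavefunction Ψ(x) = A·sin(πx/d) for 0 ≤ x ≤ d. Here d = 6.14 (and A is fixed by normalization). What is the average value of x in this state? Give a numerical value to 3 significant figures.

⟨x⟩ ≈ 3.07

⟨x⟩ = ∫ x |Ψ|² dx over the full domain.
The ratio of the moment integral to the normalization integral gives ⟨x⟩ = d/2.
With d = 6.14, ⟨x⟩ = 3.070.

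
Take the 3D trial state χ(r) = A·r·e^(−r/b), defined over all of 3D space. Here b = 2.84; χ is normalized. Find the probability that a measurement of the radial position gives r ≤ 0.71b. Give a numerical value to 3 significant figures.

P ≈ 0.0151

P = ∫ |χ|² 4πr² dr over r ≤ 0.71b.
The full normalization integral is A²·[3·π·b^5] = 1, fixing A².
Let u = r/b; then A², 4π and the length scale all cancel, so P = ∫_{0}^{0.71} u^4·e^(-2·u) du ÷ ∫_{0}^{∞} u^4·e^(-2·u) du.
With ∫ u^4·e^(-2·u) du = -(u^4/2 + u^3 + 3·u^2/2 + 3·u/2 + 3/4)·e^(-2·u) + C, the region integral is ≈ 0.011293 and the full one is 3/4.
Taking the ratio yields P = 0.01506.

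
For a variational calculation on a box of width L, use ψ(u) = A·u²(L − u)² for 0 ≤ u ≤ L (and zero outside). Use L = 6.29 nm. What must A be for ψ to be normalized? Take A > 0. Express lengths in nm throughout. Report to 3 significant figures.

A ≈ 0.00639 nm^(-9/2)

The normalization condition is ∫|ψ|² du = 1 from 0 to L.
Expanding the polynomial and integrating term by term, the integral (without the A² prefactor) comes out to L^9/630.
Hence A² = 1/[L^9/630].
With L = 6.29: A² = 0.00004088 and A = 0.006394.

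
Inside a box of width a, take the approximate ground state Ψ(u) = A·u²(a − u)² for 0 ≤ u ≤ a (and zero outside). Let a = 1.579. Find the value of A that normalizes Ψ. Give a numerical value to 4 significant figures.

We need A² ∫|f|² du = 1, taking the integral from 0 to a.
∫|Ψ|² du = A²·(a^9/630).
Hence A² = 1/[a^9/630].
Substituting a = 1.579 gives A² = 10.325, so A = 3.2133.

A ≈ 3.213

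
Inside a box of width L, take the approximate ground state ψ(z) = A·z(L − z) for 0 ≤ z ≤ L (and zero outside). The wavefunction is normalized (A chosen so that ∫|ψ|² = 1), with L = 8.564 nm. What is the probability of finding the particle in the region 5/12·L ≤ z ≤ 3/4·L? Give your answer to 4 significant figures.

P ≈ 0.5499

The probability is P = ∫ |ψ|² dz over [5/12·L, 3/4·L].
The normalization integral ∫|ψ|²dz over the whole domain equals L^5/30·A², and A² cancels in the ratio.
Substituting u = z/L, A² and the length scale cancel in the ratio: P = ∫_{5/12}^{3/4} u^2·(1 - u)^2 du / ∫_{0}^{1} u^2·(1 - u)^2 du.
An antiderivative of u^2·(1 - u)^2 is u^3·(6·u^2 - 15·u + 10)/30; evaluating from 5/12 to 3/4 gives ≈ 0.0183288, while the full integral is 1/30.
This works out to P = 0.54986.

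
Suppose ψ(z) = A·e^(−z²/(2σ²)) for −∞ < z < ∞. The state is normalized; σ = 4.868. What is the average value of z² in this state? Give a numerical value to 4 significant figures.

⟨z^2⟩ ≈ 11.85

By definition ⟨z²⟩ = ∫ z^2 |ψ(z)|² dz.
Evaluating both integrals, ⟨z²⟩ = σ^2/2.
Putting σ = 4.868 gives 11.849.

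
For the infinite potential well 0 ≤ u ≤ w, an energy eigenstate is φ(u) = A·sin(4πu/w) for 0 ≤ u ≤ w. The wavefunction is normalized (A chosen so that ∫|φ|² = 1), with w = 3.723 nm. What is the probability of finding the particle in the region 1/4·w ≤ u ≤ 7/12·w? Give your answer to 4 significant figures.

|φ|² is the probability density, so P = ∫_{1/4·w}^{7/12·w} |φ|² du.
With A² fixed by ∫|φ|² = 1, i.e. A² = (w/2)^(−1), substitute and integrate.
Substituting t = u/w, A² and the length scale cancel in the ratio: P = ∫_{1/4}^{7/12} sin(4·π·t)^2 dt / ∫_{0}^{1} sin(4·π·t)^2 dt.
An antiderivative of sin(4·π·t)^2 is t/2 - sin(4·π·t)·cos(4·π·t)/(8·π); evaluating from 1/4 to 7/12 gives -√(3)/(32·π) + 1/6, while the full integral is 1/2.
Evaluating gives P = (-√(3)/16 + π/3)/π.

P ≈ 0.2989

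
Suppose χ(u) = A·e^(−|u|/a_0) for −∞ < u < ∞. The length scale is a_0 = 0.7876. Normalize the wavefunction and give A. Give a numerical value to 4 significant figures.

A ≈ 1.127

The normalization condition is ∫|χ|² du = 1 from −∞ to ∞.
Recall ∫₀^∞ u^m e^(−u/β) du = m!·β^(m+1), the integral (without the A² prefactor) comes out to a_0.
Plugging in a_0 = 0.7876 yields A = 1.1268.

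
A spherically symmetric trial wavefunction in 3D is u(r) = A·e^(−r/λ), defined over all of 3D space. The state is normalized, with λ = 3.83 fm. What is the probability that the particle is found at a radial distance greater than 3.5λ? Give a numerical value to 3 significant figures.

P = ∫ |u|² 4πr² dr over r > 3.5λ.
Normalization gives A² = 1/(π·λ^3).
Substituting t = r/λ, A², 4π and the length scale all cancel in the ratio: P = ∫_{3.5}^{∞} t^2·e^(-2·t) dt / ∫_{0}^{∞} t^2·e^(-2·t) dt.
With ∫ t^2·e^(-2·t) dt = -(2·t^2 + 2·t + 1)·e^(-2·t)/4 + C, the region integral is 65·e^(-7)/8 and the full one is 1/4.
Taking the ratio yields P = 0.02964.

P ≈ 0.0296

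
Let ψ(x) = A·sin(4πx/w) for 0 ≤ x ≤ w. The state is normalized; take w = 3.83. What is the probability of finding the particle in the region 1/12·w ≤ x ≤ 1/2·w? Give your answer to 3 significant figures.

|ψ|² is the probability density, so P = ∫_{1/12·w}^{1/2·w} |ψ|² dx.
The normalization integral ∫|ψ|²dx over the whole domain equals w/2·A², and A² cancels in the ratio.
In terms of u = x/w (A² and the length scale cancel between numerator and denominator), P = [∫_{1/12}^{1/2} sin(4·π·u)^2 du] / [∫_{0}^{1} sin(4·π·u)^2 du].
With ∫ sin(4·π·u)^2 du = u/2 - sin(4·π·u)·cos(4·π·u)/(8·π) + C, the region integral is √(3)/(32·π) + 5/24 and the full one is 1/2.
Taking the ratio, P = √(3)/(16·π) + 5/12.

P ≈ 0.451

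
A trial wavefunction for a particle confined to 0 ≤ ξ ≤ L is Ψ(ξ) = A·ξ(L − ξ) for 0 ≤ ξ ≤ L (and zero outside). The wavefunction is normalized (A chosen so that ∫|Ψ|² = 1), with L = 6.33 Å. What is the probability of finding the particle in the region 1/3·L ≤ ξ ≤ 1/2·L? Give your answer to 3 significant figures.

The probability is P = ∫ |Ψ|² dξ over [1/3·L, 1/2·L].
With A² fixed by ∫|Ψ|² = 1, i.e. A² = (L^5/30)^(−1), substitute and integrate.
In terms of u = ξ/L (A² and the length scale cancel between numerator and denominator), P = [∫_{1/3}^{1/2} u^2·(1 - u)^2 du] / [∫_{0}^{1} u^2·(1 - u)^2 du].
An antiderivative of u^2·(1 - u)^2 is u^3·(6·u^2 - 15·u + 10)/30; evaluating from 1/3 to 1/2 gives 47/4860, while the full integral is 1/30.
The result is P = 47/162.

P ≈ 0.290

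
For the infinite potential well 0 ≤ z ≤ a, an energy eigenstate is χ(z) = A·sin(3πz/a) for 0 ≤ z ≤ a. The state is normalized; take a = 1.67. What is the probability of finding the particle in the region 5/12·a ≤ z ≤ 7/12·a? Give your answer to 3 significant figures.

P = ∫_{5/12·a}^{7/12·a} |χ(z)|² dz.
The normalization integral ∫|χ|²dz over the whole domain equals a/2·A², and A² cancels in the ratio.
Substituting u = z/a, A² and the length scale cancel in the ratio: P = ∫_{5/12}^{7/12} sin(3·π·u)^2 du / ∫_{0}^{1} sin(3·π·u)^2 du.
With ∫ sin(3·π·u)^2 du = u/2 - sin(6·π·u)/(12·π) + C, the region integral is 1/(6·π) + 1/12 and the full one is 1/2.
This works out to P = (2 + π)/(6·π).

P ≈ 0.273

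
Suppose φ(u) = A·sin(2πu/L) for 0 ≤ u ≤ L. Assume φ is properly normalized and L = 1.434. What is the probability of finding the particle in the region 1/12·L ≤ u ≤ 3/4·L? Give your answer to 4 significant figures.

P = ∫_{1/12·L}^{3/4·L} |φ(u)|² du.
The normalization integral ∫|φ|²du over the whole domain equals L/2·A², and A² cancels in the ratio.
Substituting t = u/L, A² and the length scale cancel in the ratio: P = ∫_{1/12}^{3/4} sin(2·π·t)^2 dt / ∫_{0}^{1} sin(2·π·t)^2 dt.
Using ∫ sin(2·π·t)^2 dt = t/2 - sin(4·π·t)/(8·π), the numerator is √(3)/(16·π) + 1/3 and the denominator is 1/2.
This works out to P = √(3)/(8·π) + 2/3.

P ≈ 0.7356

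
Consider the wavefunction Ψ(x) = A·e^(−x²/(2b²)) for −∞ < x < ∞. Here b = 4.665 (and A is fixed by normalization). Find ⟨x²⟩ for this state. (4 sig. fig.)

⟨x^2⟩ ≈ 10.88

By definition ⟨x²⟩ = ∫ x^2 |Ψ(x)|² dx.
Using the Gaussian integral ∫_{−∞}^{∞} e^(−αx²) dx = √(π/α), since the A² factors cancel between numerator and denominator, ⟨x²⟩ = b^2/2.
With b = 4.665, ⟨x^2⟩ = 10.881.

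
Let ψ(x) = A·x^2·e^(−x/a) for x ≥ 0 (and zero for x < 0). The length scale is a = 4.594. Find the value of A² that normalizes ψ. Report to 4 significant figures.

A^2 ≈ 0.0006516

Require ∫ |ψ|² dx = 1 over the whole domain.
With ∫₀^∞ x^4 e^(−αx) dx = 4!/α^5, ∫|ψ|² dx = A²·(3·a^5/4).
Substituting a = 4.594 gives A² = 0.00065160, so A = 0.025527.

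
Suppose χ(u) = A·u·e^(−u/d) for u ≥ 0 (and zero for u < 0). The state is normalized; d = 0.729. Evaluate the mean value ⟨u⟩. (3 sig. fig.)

⟨u⟩ = ∫ u |χ|² du over the full domain.
Evaluating both integrals, ⟨u⟩ = 3·d/2.
Putting d = 0.729 gives 1.094.

⟨u⟩ ≈ 1.09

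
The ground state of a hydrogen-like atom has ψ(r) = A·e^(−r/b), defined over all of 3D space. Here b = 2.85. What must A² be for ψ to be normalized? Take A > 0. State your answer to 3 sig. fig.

A^2 ≈ 0.0138

The normalization condition is ∫|ψ|² 4πr² dr = 1 from 0 to ∞.
With ψ = A·e^(−r/b), the integral evaluates to A²·[π·b^3].
Hence A² = 1/[π·b^3].
Substituting b = 2.85 gives A² = 0.01375, so A = 0.1173.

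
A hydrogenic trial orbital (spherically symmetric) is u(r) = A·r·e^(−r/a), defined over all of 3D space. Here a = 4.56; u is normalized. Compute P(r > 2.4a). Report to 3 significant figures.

P ≈ 0.476

With dV = 4πr²dr, the probability is ∫|u|² dV over r > 2.4a.
Normalization gives A² = 1/(3·π·a^5).
Let t = r/a; then A², 4π and the length scale all cancel, so P = ∫_{2.4}^{∞} t^4·e^(-2·t) dt ÷ ∫_{0}^{∞} t^4·e^(-2·t) dt.
An antiderivative of t^4·e^(-2·t) is -(t^4/2 + t^3 + 3·t^2/2 + 3·t/2 + 3/4)·e^(-2·t); evaluating from 2.4 to ∞ gives ≈ 0.35719, while the full integral is 3/4.
The region integral divided by the full integral gives P = 0.4763.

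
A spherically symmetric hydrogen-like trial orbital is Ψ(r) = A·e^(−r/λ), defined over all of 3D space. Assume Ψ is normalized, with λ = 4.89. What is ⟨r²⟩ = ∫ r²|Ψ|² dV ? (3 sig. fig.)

⟨r^2⟩ ≈ 71.7

By definition ⟨r²⟩ = ∫ r^2 |Ψ(r)|² 4πr² dr.
Since the A² factors cancel between numerator and denominator, ⟨r²⟩ = 3·λ^2.
With λ = 4.89, ⟨r^2⟩ = 71.74.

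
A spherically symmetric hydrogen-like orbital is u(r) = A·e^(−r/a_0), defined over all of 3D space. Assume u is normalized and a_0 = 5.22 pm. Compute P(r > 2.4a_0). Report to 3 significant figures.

P = ∫ |u|² 4πr² dr over r > 2.4a_0.
Normalization gives A² = 1/(π·a_0^3).
Substituting t = r/a_0, A², 4π and the length scale all cancel in the ratio: P = ∫_{2.4}^{∞} t^2·e^(-2·t) dt / ∫_{0}^{∞} t^2·e^(-2·t) dt.
Using ∫ t^2·e^(-2·t) dt = -(2·t^2 + 2·t + 1)·e^(-2·t)/4, the numerator is 433·e^(-24/5)/100 and the denominator is 1/4.
This evaluates to P = 0.1425.

P ≈ 0.143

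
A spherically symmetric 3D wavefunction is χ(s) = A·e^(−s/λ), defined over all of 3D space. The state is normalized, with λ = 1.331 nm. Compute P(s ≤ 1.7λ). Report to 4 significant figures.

Integrate the radial probability density 4πs²|χ|² over s ≤ 1.7λ.
The full normalization integral is A²·[π·λ^3] = 1, fixing A².
Let u = s/λ; then A², 4π and the length scale all cancel, so P = ∫_{0}^{1.7} u^2·e^(-2·u) du ÷ ∫_{0}^{∞} u^2·e^(-2·u) du.
Using ∫ u^2·e^(-2·u) du = -(2·u^2 + 2·u + 1)·e^(-2·u)/4, the numerator is 1/4 - 509·e^(-17/5)/200 and the denominator is 1/4.
This evaluates to P = 0.66026.

P ≈ 0.6603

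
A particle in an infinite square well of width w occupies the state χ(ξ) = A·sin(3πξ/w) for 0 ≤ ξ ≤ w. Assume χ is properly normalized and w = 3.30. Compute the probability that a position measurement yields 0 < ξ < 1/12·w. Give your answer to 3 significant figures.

P ≈ 0.0303

P = ∫_{0}^{1/12·w} |χ(ξ)|² dξ.
The normalization integral ∫|χ|²dξ over the whole domain equals w/2·A², and A² cancels in the ratio.
Let u = ξ/w; then A² and the length scale cancel, so P = ∫_{0}^{1/12} sin(3·π·u)^2 du ÷ ∫_{0}^{1} sin(3·π·u)^2 du.
An antiderivative of sin(3·π·u)^2 is u/2 - sin(6·π·u)/(12·π); evaluating from 0 to 1/12 gives 1/24 - 1/(12·π), while the full integral is 1/2.
The result is P = (-2 + π)/(12·π).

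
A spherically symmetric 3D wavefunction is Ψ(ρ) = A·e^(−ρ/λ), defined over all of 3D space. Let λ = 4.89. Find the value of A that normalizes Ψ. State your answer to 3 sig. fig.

A ≈ 0.0522

Normalization requires ∫|Ψ|² 4πρ² dρ = 1, integrated from 0 to ∞.
The angular integral contributes 4π, leaving ∫₀^∞ ρ²|Ψ|² dρ.
∫|Ψ|² 4πρ² dρ = A²·(π·λ^3).
Hence A² = 1/[π·λ^3].
Plugging in λ = 4.89 yields A = 0.05217.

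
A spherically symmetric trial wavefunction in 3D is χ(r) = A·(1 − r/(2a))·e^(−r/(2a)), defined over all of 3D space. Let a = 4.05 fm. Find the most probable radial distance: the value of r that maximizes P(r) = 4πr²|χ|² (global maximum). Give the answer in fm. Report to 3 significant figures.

r ≈ 21.2 fm

Set d/dr [P(r) = 4πr²|χ|²] = 0 and solve for r > 0.
Solving yields r = a·(√(5) + 3).
With a = 4.05, the most probable radial distance is 21.21 fm.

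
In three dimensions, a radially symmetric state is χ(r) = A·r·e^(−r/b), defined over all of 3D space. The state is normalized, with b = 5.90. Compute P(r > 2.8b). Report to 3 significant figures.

P ≈ 0.342

With dV = 4πr²dr, the probability is ∫|χ|² dV over r > 2.8b.
Normalization gives A² = 1/(3·π·b^5).
In terms of u = r/b (A², 4π and the length scale all cancel between numerator and denominator), P = [∫_{2.8}^{∞} u^4·e^(-2·u) du] / [∫_{0}^{∞} u^4·e^(-2·u) du].
With ∫ u^4·e^(-2·u) du = -(u^4/2 + u^3 + 3·u^2/2 + 3·u/2 + 3/4)·e^(-2·u) + C, the region integral is ≈ 0.25661 and the full one is 3/4.
Taking the ratio yields P = 0.3422.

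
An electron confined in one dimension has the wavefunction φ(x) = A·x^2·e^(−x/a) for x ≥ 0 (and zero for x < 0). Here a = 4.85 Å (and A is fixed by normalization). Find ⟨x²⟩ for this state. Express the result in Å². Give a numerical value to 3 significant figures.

⟨x^2⟩ ≈ 176 Å^2

By definition ⟨x²⟩ = ∫ x^2 |φ(x)|² dx.
With ∫₀^∞ x^6 e^(−αx) dx = 6!/α^7, the ratio of the moment integral to the normalization integral gives ⟨x²⟩ = 15·a^2/2.
Putting a = 4.85 gives 176.4.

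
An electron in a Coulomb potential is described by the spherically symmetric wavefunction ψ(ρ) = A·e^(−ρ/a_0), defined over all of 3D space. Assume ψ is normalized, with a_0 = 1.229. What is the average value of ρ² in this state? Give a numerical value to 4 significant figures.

⟨ρ^2⟩ ≈ 4.531

The expectation value is the |ψ|²-weighted average of ρ^2: ∫ ρ^2|ψ|² 4πρ² dρ.
Recall ∫₀^∞ ρ^m e^(−ρ/β) dρ = m!·β^(m+1), since the A² factors cancel between numerator and denominator, ⟨ρ²⟩ = 3·a_0^2.
Putting a_0 = 1.229 gives 4.5313.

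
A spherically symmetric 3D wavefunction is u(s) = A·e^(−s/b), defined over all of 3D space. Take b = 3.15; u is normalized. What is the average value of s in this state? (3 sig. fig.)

⟨s⟩ ≈ 4.73

The expectation value is the |u|²-weighted average of s: ∫ s|u|² 4πs² ds.
Since the A² factors cancel between numerator and denominator, ⟨s⟩ = 3·b/2.
Putting b = 3.15 gives 4.725.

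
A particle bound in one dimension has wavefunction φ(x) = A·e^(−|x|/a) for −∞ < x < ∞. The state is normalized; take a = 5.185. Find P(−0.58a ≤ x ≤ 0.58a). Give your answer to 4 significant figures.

P ≈ 0.6865

The probability is P = ∫ |φ|² dx over [−0.58a, 0.58a].
Since A² = 1/(a), this is the region integral divided by the full normalization integral.
By symmetry take twice the x ≥ 0 contribution in numerator and denominator; the 2's cancel. In terms of u = x/a (A² and the length scale cancel between numerator and denominator), P = [∫_{0}^{0.58} e^(-2·u) du] / [∫_{0}^{∞} e^(-2·u) du].
An antiderivative of e^(-2·u) is -e^(-2·u)/2; evaluating from 0 to 0.58 gives 1/2 - e^(-29/25)/2, while the full integral is 1/2.
Taking the ratio, P = 0.68651.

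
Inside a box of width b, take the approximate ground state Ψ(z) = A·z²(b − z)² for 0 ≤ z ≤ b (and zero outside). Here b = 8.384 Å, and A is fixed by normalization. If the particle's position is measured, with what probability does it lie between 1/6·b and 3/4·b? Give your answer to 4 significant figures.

P ≈ 0.9421

P = ∫_{1/6·b}^{3/4·b} |Ψ(z)|² dz.
Since A² = 1/(b^9/630), this is the region integral divided by the full normalization integral.
Substituting u = z/b, A² and the length scale cancel in the ratio: P = ∫_{1/6}^{3/4} u^4·(1 - u)^4 du / ∫_{0}^{1} u^4·(1 - u)^4 du.
Using ∫ u^4·(1 - u)^4 du = u^5·(70·u^4 - 315·u^3 + 540·u^2 - 420·u + 126)/630, the numerator is ≈ 0.00149543 and the denominator is 1/630.
Taking the ratio, P = 0.94212.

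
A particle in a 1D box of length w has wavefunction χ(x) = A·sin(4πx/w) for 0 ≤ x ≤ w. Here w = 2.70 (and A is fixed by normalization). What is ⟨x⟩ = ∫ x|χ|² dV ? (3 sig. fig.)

By definition ⟨x⟩ = ∫ x |χ(x)|² dx.
With ∫₀^w sin²(nπx/w) dx = w/2, evaluating both integrals, ⟨x⟩ = w/2.
With w = 2.70, ⟨x⟩ = 1.350.

⟨x⟩ ≈ 1.35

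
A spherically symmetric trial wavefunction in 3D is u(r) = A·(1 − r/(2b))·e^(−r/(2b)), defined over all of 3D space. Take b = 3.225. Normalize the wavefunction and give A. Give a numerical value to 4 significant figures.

A ≈ 0.03444

We need A² ∫|f|² 4πr² dr = 1, taking the integral from 0 to ∞.
The angular integral contributes 4π, leaving ∫₀^∞ r²|u|² dr.
The integral (without the A² prefactor) comes out to 8·π·b^3.
So A² = (8·π·b^3)^(−1).
Plugging in b = 3.225 yields A = 0.034442.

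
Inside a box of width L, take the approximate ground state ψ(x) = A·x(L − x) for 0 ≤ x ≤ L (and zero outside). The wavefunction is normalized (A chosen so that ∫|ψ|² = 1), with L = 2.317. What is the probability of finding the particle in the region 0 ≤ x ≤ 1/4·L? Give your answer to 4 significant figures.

|ψ|² is the probability density, so P = ∫_{0}^{1/4·L} |ψ|² dx.
Since A² = 1/(L^5/30), this is the region integral divided by the full normalization integral.
Let u = x/L; then A² and the length scale cancel, so P = ∫_{0}^{1/4} u^2·(1 - u)^2 du ÷ ∫_{0}^{1} u^2·(1 - u)^2 du.
An antiderivative of u^2·(1 - u)^2 is u^3·(6·u^2 - 15·u + 10)/30; evaluating from 0 to 1/4 gives ≈ 0.00345052, while the full integral is 1/30.
The result is P = 53/512.

P ≈ 0.1035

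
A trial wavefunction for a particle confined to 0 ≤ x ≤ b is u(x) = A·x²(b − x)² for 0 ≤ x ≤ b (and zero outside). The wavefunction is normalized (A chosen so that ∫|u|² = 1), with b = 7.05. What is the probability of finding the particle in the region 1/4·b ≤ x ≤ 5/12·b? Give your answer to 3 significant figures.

P = ∫_{1/4·b}^{5/12·b} |u(x)|² dx.
The normalization integral ∫|u|²dx over the whole domain equals b^9/630·A², and A² cancels in the ratio.
Substituting t = x/b, A² and the length scale cancel in the ratio: P = ∫_{1/4}^{5/12} t^4·(1 - t)^4 dt / ∫_{0}^{1} t^4·(1 - t)^4 dt.
Using ∫ t^4·(1 - t)^4 dt = t^5·(70·t^4 - 315·t^3 + 540·t^2 - 420·t + 126)/630, the numerator is ≈ 0.00040223 and the denominator is 1/630.
This works out to P = 0.2534.

P ≈ 0.253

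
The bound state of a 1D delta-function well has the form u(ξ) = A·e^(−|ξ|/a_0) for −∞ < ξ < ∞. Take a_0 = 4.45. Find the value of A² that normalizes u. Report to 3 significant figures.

Normalization requires ∫|u|² dξ = 1, integrated from −∞ to ∞.
With u = A·e^(−|ξ|/a_0), the integral evaluates to A²·[a_0].
Hence A² = 1/[a_0].
Substituting a_0 = 4.45 gives A² = 0.2247, so A = 0.4740.

A^2 ≈ 0.225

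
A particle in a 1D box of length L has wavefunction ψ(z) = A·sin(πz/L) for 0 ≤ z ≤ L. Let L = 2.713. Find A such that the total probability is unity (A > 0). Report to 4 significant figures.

Require ∫ |ψ|² dz = 1 over the whole domain.
With ψ = A·sin(πz/L), the integral evaluates to A²·[L/2].
So A² = (L/2)^(−1).
Substituting L = 2.713 gives A² = 0.73719, so A = 0.85860.

A ≈ 0.8586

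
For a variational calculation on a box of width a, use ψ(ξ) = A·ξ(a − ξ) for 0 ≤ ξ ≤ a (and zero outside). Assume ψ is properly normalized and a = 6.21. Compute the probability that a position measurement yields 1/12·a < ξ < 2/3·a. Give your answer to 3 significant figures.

P ≈ 0.785

|ψ|² is the probability density, so P = ∫_{1/12·a}^{2/3·a} |ψ|² dξ.
With A² fixed by ∫|ψ|² = 1, i.e. A² = (a^5/30)^(−1), substitute and integrate.
In terms of u = ξ/a (A² and the length scale cancel between numerator and denominator), P = [∫_{1/12}^{2/3} u^2·(1 - u)^2 du] / [∫_{0}^{1} u^2·(1 - u)^2 du].
With ∫ u^2·(1 - u)^2 du = u^3·(6·u^2 - 15·u + 10)/30 + C, the region integral is ≈ 0.026168 and the full one is 1/30.
The result is P = 0.7850.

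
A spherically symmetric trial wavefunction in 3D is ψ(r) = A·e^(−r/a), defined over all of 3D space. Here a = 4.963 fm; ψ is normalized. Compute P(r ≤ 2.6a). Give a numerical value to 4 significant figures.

With dV = 4πr²dr, the probability is ∫|ψ|² dV over r ≤ 2.6a.
A² is fixed by ∫₀^∞ 4πr²|ψ|² dr = 1, i.e. A² = (π·a^3)^(−1).
Let u = r/a; then A², 4π and the length scale all cancel, so P = ∫_{0}^{2.6} u^2·e^(-2·u) du ÷ ∫_{0}^{∞} u^2·e^(-2·u) du.
Using ∫ u^2·e^(-2·u) du = -(2·u^2 + 2·u + 1)·e^(-2·u)/4, the numerator is 1/4 - 493·e^(-26/5)/100 and the denominator is 1/4.
This evaluates to P = 0.89121.

P ≈ 0.8912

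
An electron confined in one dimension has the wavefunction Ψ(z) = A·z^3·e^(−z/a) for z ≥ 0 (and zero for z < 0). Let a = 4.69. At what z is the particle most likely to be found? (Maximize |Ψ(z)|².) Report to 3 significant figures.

The maximum of |Ψ(z)|² occurs where its derivative vanishes.
This gives z = 3·a.
With a = 4.69, the most probable position is 14.07.

z ≈ 14.1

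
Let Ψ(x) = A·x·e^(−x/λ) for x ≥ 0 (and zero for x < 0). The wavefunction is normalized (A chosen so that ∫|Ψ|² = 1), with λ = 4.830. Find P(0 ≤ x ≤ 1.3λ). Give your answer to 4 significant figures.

P ≈ 0.4816

P = ∫_{0}^{1.3λ} |Ψ(x)|² dx.
The normalization integral ∫|Ψ|²dx over the whole domain equals λ^3/4·A², and A² cancels in the ratio.
Substituting u = x/λ, A² and the length scale cancel in the ratio: P = ∫_{0}^{1.3} u^2·e^(-2·u) du / ∫_{0}^{∞} u^2·e^(-2·u) du.
An antiderivative of u^2·e^(-2·u) is -(2·u^2 + 2·u + 1)·e^(-2·u)/4; evaluating from 0 to 1.3 gives 1/4 - 349·e^(-13/5)/200, while the full integral is 1/4.
This works out to P = 0.48157.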